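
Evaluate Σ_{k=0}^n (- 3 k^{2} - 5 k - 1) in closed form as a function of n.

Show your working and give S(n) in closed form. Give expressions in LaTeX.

r(k) = (3*k**2 + 11*k + 9)/(3*k**2 + 5*k + 1) after simplifying.
So A=1 and B=1, with C=k**2 + 5*k/3 + 1/3.
f must satisfy (1)·f(k+1) − (1)·f(k) = k**2 + 5*k/3 + 1/3.
d = 3 from the (0,0,2) case.
Solving with deg f ≤ 3: f(k) = k*(k**2 + k - 1)/3.
R(k) = B(k−1)·f(k)/C(k) = k*(k**2 + k - 1)/(3*k**2 + 5*k + 1); s_k = R·t_k = k*(-k**2 - k + 1).
Verify: -3*k**2 - 5*k - 1 matches t_k.
Telescope: S(n) = s_(n+1) − s_(0) = -n**3 - 4*n**2 - 4*n - 1 − (0) = -n**3 - 4*n**2 - 4*n - 1.

S(n) = - n^{3} - 4 n^{2} - 4 n - 1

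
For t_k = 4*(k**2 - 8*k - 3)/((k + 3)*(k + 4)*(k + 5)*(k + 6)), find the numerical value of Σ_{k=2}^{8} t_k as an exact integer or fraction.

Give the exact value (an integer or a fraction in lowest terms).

Σ = -25/273

Compute t_(k+1)/t_k: get (k + 3)*(8*k - (k + 1)**2 + 11)/((k + 7)*(-k**2 + 8*k + 3)).
Gosper form: A/B · C(k+1)/C(k) with A=k + 3, B=k + 7, C=k**2 - 8*k - 3.
Need (k + 3)·f(k+1) − (k + 6)·f(k) = k**2 - 8*k - 3.
deg f ≤ 3 (via 1,1,2).
Match coefficients ⇒ f(k) = -k*(k**2 + 132*k - 13)/120.
Get s_k = R·t_k = k*(-k**2 - 132*k + 13)/(30*(k + 3)*(k + 4)*(k + 5)) with R(k) = B(k−1)f(k)/C(k) = -k*(k + 6)*(k**2 + 132*k - 13)/(120*(k**2 - 8*k - 3)).
Verify: 4*(k**2 - 8*k - 3)/(k**4 + 18*k**3 + 119*k**2 + 342*k + 360) matches t_k.
Telescoping: Σ = s_(9) − s_(2) = -157/910 − (-17/210) = -25/273.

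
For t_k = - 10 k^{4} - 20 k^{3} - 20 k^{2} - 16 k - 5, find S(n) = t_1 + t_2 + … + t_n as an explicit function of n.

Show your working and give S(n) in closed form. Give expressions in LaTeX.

Step 1: r(k) = (10*k**4 + 60*k**3 + 140*k**2 + 156*k + 71)/(10*k**4 + 20*k**3 + 20*k**2 + 16*k + 5).
So A=1 and B=1, with C=k**4 + 2*k**3 + 2*k**2 + 8*k/5 + 1/2.
f must satisfy (1)·f(k+1) − (1)·f(k) = k**4 + 2*k**3 + 2*k**2 + 8*k/5 + 1/2.
d = 5 from the (0,0,4) case.
Solving with deg f ≤ 5: f(k) = k**2*(2*k**3 + 3)/10.
Certificate R = B(k−1)f/C = k**2*(2*k**3 + 3)/(10*k**4 + 20*k**3 + 20*k**2 + 16*k + 5) gives s_k = k**2*(-2*k**3 - 3).
Verify: -10*k**4 - 20*k**3 - 20*k**2 - 16*k - 5 matches t_k.
s_(n+1) = -2*n**5 - 10*n**4 - 20*n**3 - 23*n**2 - 16*n - 5 and s_(1) = -5, so S(n) = n*(-2*n**4 - 10*n**3 - 20*n**2 - 23*n - 16).

S(n) = n \left(- 2 n^{4} - 10 n^{3} - 20 n^{2} - 23 n - 16\right)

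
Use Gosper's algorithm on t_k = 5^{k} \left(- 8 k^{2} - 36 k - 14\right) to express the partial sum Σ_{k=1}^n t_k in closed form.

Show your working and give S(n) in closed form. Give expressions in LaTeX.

S(n) = - 10 \cdot 5^{n} n^{2} - 40 \cdot 5^{n} n - 10 \cdot 5^{n} + 10

Step 1: r(k) = 5*(4*k**2 + 26*k + 29)/(4*k**2 + 18*k + 7).
Normal form (A,B,C) = (5, 1, k**2 + 9*k/2 + 7/4).
f must satisfy (5)·f(k+1) − (1)·f(k) = k**2 + 9*k/2 + 7/4.
Bound: deg f ≤ 2.
Coefficient equations give f(k) = (k**2 + 2*k - 2)/4.
Certificate R = B(k−1)f/C = (k**2 + 2*k - 2)/(4*k**2 + 18*k + 7) gives s_k = 2*5**k*(-k**2 - 2*k + 2).
Check: Δs_k = 5**k*(-8*k**2 - 36*k - 14). ✓
Telescope: S(n) = s_(n+1) − s_(1) = 10*5**n*(-n**2 - 4*n - 1) − (-10) = -10*5**n*n**2 - 40*5**n*n - 10*5**n + 10.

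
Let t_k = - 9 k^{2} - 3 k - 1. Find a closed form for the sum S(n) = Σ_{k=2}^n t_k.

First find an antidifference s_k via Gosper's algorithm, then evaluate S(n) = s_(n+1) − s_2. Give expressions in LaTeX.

S(n) = - 3 n^{3} - 6 n^{2} - 4 n + 13

Compute t_(k+1)/t_k: get (9*k**2 + 21*k + 13)/(9*k**2 + 3*k + 1).
Take A(k)=1, B(k)=1, C(k)=k**2 + k/3 + 1/9.
Need (1)·f(k+1) − (1)·f(k) = k**2 + k/3 + 1/9.
Degrees (0,0,2) ⇒ d ≤ 3.
Solving with deg f ≤ 3: f(k) = k*(3*k**2 - 3*k + 1)/9.
R(k) = B(k−1)·f(k)/C(k) = k*(3*k**2 - 3*k + 1)/(9*k**2 + 3*k + 1); s_k = R·t_k = k*(-3*k**2 + 3*k - 1).
s_(k+1) − s_k = -9*k**2 - 3*k - 1 = t_k.
Evaluate: s_(n+1) = -3*n**3 - 6*n**2 - 4*n - 1; subtract s_(2) = -14 ⇒ S(n) = -3*n**3 - 6*n**2 - 4*n + 13.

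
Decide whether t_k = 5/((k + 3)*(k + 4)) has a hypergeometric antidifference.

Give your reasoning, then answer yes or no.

Yes. s_k = 5*k/(3*(k + 3)).

The ratio is (k + 3)/(k + 5).
Gosper form: A/B · C(k+1)/C(k) with A=k + 3, B=k + 5, C=1.
Key eq: (k + 3)·f(k+1) = (k + 4)·f(k) + (1).
Degrees (1,1,0) ⇒ d ≤ 1.
Match coefficients ⇒ f(k) = k/3.
Get s_k = R·t_k = 5*k/(3*(k + 3)) with R(k) = B(k−1)f(k)/C(k) = k*(k + 4)/3.
s_(k+1) − s_k = 5/(k**2 + 7*k + 12) = t_k.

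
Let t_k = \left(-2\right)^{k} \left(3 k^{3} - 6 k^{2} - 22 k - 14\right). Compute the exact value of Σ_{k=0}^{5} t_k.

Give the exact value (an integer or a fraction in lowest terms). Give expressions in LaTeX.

r(k) = 2*(-3*k**3 - 3*k**2 + 25*k + 39)/(3*k**3 - 6*k**2 - 22*k - 14) after simplifying.
A = -2, B = 1, C = k**3 - 2*k**2 - 22*k/3 - 14/3.
Solve (-2)·f(k+1) − (1)·f(k) = k**3 - 2*k**2 - 22*k/3 - 14/3.
deg f ≤ 3 (via 0,0,3).
A polynomial solution: f(k) = -k*(k**2 - 4*k - 4)/3.
Then R = B(k−1)f/C = -k*(k**2 - 4*k - 4)/(3*k**3 - 6*k**2 - 22*k - 14), so s_k = R(k)·t_k = (-2)**k*k*(-k**2 + 4*k + 4).
Check: Δs_k = (-2)**k*(3*k**3 - 6*k**2 - 22*k - 14). ✓
Σ_(k=0)^(5) t_k = s_(6) − s_(0) = -3072 − (0) = -3072.

Σ = -3072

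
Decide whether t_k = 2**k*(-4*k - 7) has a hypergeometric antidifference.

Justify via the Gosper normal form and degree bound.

Compute t_(k+1)/t_k: get 2*(4*k + 11)/(4*k + 7).
So A=2 and B=1, with C=k + 7/4.
Need (2)·f(k+1) − (1)·f(k) = k + 7/4.
d = 1 from the (0,0,1) case.
Coefficient equations give f(k) = (4*k - 1)/4.
Get s_k = R·t_k = 2**k*(1 - 4*k) with R(k) = B(k−1)f(k)/C(k) = (4*k - 1)/(4*k + 7).
Check: Δs_k = 2**k*(-4*k - 7). ✓

Yes. s_k = 2**k*(1 - 4*k).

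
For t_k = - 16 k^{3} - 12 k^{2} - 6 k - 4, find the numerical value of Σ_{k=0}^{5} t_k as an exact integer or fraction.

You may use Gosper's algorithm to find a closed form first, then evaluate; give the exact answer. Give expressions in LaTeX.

Step 1: r(k) = (8*k**3 + 30*k**2 + 39*k + 19)/(8*k**3 + 6*k**2 + 3*k + 2).
Factor: A=1; B=1; C=k**3 + 3*k**2/4 + 3*k/8 + 1/4.
Key eq: (1)·f(k+1) = (1)·f(k) + (k**3 + 3*k**2/4 + 3*k/8 + 1/4).
d = 4 from the (0,0,3) case.
Solving with deg f ≤ 4: f(k) = k*(4*k**3 - 4*k**2 + k + 3)/16.
Certificate R = B(k−1)f/C = k*(4*k**3 - 4*k**2 + k + 3)/(2*(8*k**3 + 6*k**2 + 3*k + 2)) gives s_k = k*(-4*k**3 + 4*k**2 - k - 3).
Verify: -16*k**3 - 12*k**2 - 6*k - 4 matches t_k.
Sum = s_(6) − s_(0); s_(6) = -4374, s_(0) = 0 ⇒ -4374.

Σ = -4374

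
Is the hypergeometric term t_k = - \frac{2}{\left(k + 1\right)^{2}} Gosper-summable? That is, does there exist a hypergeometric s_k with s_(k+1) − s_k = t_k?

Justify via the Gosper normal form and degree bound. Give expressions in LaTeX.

No. Not Gosper-summable.

r(k) = (k + 1)**2/(k + 2)**2 after simplifying.
So A=k**2 + 2*k + 1 and B=k**2 + 4*k + 4, with C=1.
Key eq: (k**2 + 2*k + 1)·f(k+1) = (k**2 + 2*k + 1)·f(k) + (1).
d = 0 from the (2,2,0) case.
Generic f = c0 gives residual -1; -1 = 0 cannot hold, so t_k is not Gosper-summable.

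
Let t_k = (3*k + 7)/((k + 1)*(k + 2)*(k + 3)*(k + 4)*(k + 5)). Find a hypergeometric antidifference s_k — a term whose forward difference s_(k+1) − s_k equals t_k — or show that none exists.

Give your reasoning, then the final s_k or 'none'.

t_(k+1)/t_k = (k + 1)*(3*k + 10)/((k + 6)*(3*k + 7)).
So A=k + 1 and B=k + 6, with C=k + 7/3.
Solve (k + 1)·f(k+1) − (k + 5)·f(k) = k + 7/3.
Degrees (1,1,1) ⇒ d ≤ 4.
Solve for f: f(k) = k*(k + 2)*(k**2 + 8*k + 19)/36 (degree 4 ≤ 4).
So s_k = (B(k−1)f/C)·t_k = (k*(k + 2)*(k + 5)*(k**2 + 8*k + 19)/(12*(3*k + 7)))·t_k = k*(k**2 + 8*k + 19)/(12*(k**3 + 8*k**2 + 19*k + 12)).
Δs = (3*k + 7)/(k**5 + 15*k**4 + 85*k**3 + 225*k**2 + 274*k + 120), as required.

s_k = k*(k**2 + 8*k + 19)/(12*(k**3 + 8*k**2 + 19*k + 12))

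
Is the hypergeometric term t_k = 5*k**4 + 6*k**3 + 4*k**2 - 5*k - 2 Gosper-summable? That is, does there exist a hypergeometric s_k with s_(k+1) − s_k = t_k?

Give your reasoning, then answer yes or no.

Yes. s_k = k*(k**4 - k**3 - 3*k + 1).

Ratio r(k) = (5*k**4 + 26*k**3 + 52*k**2 + 41*k + 8)/(5*k**4 + 6*k**3 + 4*k**2 - 5*k - 2).
Take A(k)=1, B(k)=1, C(k)=k**4 + 6*k**3/5 + 4*k**2/5 - k - 2/5.
Solve (1)·f(k+1) − (1)·f(k) = k**4 + 6*k**3/5 + 4*k**2/5 - k - 2/5.
Degrees (0,0,4) ⇒ d ≤ 5.
Coefficient equations give f(k) = k*(k**4 - k**3 - 3*k + 1)/5.
R(k) = B(k−1)·f(k)/C(k) = k*(k**4 - k**3 - 3*k + 1)/(5*k**4 + 6*k**3 + 4*k**2 - 5*k - 2); s_k = R·t_k = k*(k**4 - k**3 - 3*k + 1).
Check: Δs_k = 5*k**4 + 6*k**3 + 4*k**2 - 5*k - 2. ✓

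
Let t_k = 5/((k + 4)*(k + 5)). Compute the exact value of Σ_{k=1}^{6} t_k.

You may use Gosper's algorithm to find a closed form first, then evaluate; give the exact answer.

Compute t_(k+1)/t_k: get (k + 4)/(k + 6).
Normal form (A,B,C) = (k + 4, k + 6, 1).
f must satisfy (k + 4)·f(k+1) − (k + 5)·f(k) = 1.
Bound: deg f ≤ 1.
Match coefficients ⇒ f(k) = k/4.
Then R = B(k−1)f/C = k*(k + 5)/4, so s_k = R(k)·t_k = 5*k/(4*(k + 4)).
Check: Δs_k = 5/(k**2 + 9*k + 20). ✓
Evaluate s at k=7 and k=1: 35/44 and 1/4; difference 6/11.

Σ = 6/11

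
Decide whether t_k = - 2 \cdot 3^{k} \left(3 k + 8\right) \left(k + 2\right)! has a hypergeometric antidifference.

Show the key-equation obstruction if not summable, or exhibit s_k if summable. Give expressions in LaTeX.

Yes. s_k = - 2 \cdot 3^{k} \left(k + 2\right)!.

t_(k+1)/t_k = 3*(k + 3)*(3*k + 11)/(3*k + 8).
Normal form (A,B,C) = (3*k + 9, 1, k + 8/3).
Set up (3*k + 9)·f(k+1) − (1)·f(k) − (k + 8/3) = 0.
d = 0 from the (1,0,1) case.
Solving with deg f ≤ 0: f(k) = 1/3.
So s_k = (B(k−1)f/C)·t_k = (1/(3*k + 8))·t_k = -2*3**k*factorial(k + 2).
Δs = -2*3**k*(3*k + 8)*factorial(k + 2), as required.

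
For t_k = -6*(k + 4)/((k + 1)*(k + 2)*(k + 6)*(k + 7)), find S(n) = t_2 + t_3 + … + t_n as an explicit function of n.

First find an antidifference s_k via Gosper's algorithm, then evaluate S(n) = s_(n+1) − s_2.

S(n) = (-n**2 - 9*n + 10)/(8*(n**2 + 9*n + 14))

t_(k+1)/t_k = (k + 1)*(k + 5)*(k + 6)/((k + 3)*(k + 4)*(k + 8)).
Take A(k)=k + 1, B(k)=k + 8, C(k)=k**4 + 16*k**3 + 95*k**2 + 248*k + 240.
f must satisfy (k + 1)·f(k+1) − (k + 7)·f(k) = k**4 + 16*k**3 + 95*k**2 + 248*k + 240.
Bound: deg f ≤ 6.
Coefficient equations give f(k) = k*(k + 2)*(k + 3)*(k + 4)*(k + 5)*(k + 7)/12.
Get s_k = R·t_k = k*(-k - 7)/(2*(k**2 + 7*k + 6)) with R(k) = B(k−1)f(k)/C(k) = k*(k + 2)*(k + 7)**2/(12*(k + 4)).
Verify: 6*(-k - 4)/(k**4 + 16*k**3 + 83*k**2 + 152*k + 84) matches t_k.
s_(n+1) = (-n**2 - 9*n - 8)/(2*(n**2 + 9*n + 14)) and s_(2) = -3/8, so S(n) = (-n**2 - 9*n + 10)/(8*(n**2 + 9*n + 14)).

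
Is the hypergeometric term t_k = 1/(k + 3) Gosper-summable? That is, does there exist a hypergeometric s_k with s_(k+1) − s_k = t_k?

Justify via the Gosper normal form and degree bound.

No — t_k has no hypergeometric antidifference.

The ratio is (k + 3)/(k + 4).
Gosper form: A/B · C(k+1)/C(k) with A=k + 3, B=k + 4, C=1.
Key eq: (k + 3)·f(k+1) = (k + 3)·f(k) + (1).
Degrees (1,1,0) ⇒ d ≤ 0.
Write f(k) = c0. Then LHS − RHS = -1, requiring -1 = 0: contradictory. No certificate.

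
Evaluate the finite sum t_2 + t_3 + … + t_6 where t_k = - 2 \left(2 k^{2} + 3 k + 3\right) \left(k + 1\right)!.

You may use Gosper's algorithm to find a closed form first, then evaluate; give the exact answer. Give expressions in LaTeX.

Ratio r(k) = (k + 2)*(3*k + 2*(k + 1)**2 + 6)/(2*k**2 + 3*k + 3).
Take A(k)=k + 2, B(k)=1, C(k)=k**2 + 3*k/2 + 3/2.
f must satisfy (k + 2)·f(k+1) − (1)·f(k) = k**2 + 3*k/2 + 3/2.
deg f ≤ 1 (via 1,0,2).
Solve for f: f(k) = (2*k - 1)/2 (degree 1 ≤ 1).
Then R = B(k−1)f/C = (2*k - 1)/(2*k**2 + 3*k + 3), so s_k = R(k)·t_k = -2*(2*k - 1)*factorial(k + 1).
Δs = -2*(2*k**2 + 3*k + 3)*factorial(k + 1), as required.
Sum = s_(7) − s_(2); s_(7) = -1048320, s_(2) = -36 ⇒ -1048284.

Σ = -1048284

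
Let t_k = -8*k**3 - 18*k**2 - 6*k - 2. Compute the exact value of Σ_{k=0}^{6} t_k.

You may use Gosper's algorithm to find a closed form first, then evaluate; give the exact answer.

Ratio r(k) = (4*k**3 + 21*k**2 + 33*k + 17)/(4*k**3 + 9*k**2 + 3*k + 1).
A = 1, B = 1, C = k**3 + 9*k**2/4 + 3*k/4 + 1/4.
Need (1)·f(k+1) − (1)·f(k) = k**3 + 9*k**2/4 + 3*k/4 + 1/4.
deg f ≤ 4 (via 0,0,3).
Coefficient equations give f(k) = k*(k**3 + k**2 - 2*k + 1)/4.
So s_k = (B(k−1)f/C)·t_k = (k*(k**3 + k**2 - 2*k + 1)/(4*k**3 + 9*k**2 + 3*k + 1))·t_k = 2*k*(-k**3 - k**2 + 2*k - 1).
Check: Δs_k = -8*k**3 - 18*k**2 - 6*k - 2. ✓
Evaluate s at k=7 and k=0: -5306 and 0; difference -5306.

Σ = -5306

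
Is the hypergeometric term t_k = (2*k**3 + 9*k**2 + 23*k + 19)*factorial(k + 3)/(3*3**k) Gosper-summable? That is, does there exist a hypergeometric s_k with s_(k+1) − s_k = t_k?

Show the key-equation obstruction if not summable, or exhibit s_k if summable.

Yes. s_k = (2*k**2 + 3*k - 1)*factorial(k + 3)/3**k.

Step 1: r(k) = (2*k**4 + 23*k**3 + 107*k**2 + 241*k + 212)/(3*(2*k**3 + 9*k**2 + 23*k + 19)).
Factor: A=k/3 + 4/3; B=1; C=k**3 + 9*k**2/2 + 23*k/2 + 19/2.
Set up (k/3 + 4/3)·f(k+1) − (1)·f(k) − (k**3 + 9*k**2/2 + 23*k/2 + 19/2) = 0.
d = 2 from the (1,0,3) case.
Match coefficients ⇒ f(k) = 3*(2*k**2 + 3*k - 1)/2.
R(k) = B(k−1)·f(k)/C(k) = 3*(2*k**2 + 3*k - 1)/(2*k**3 + 9*k**2 + 23*k + 19); s_k = R·t_k = (2*k**2 + 3*k - 1)*factorial(k + 3)/3**k.
Verify: (2*k**3 + 9*k**2 + 23*k + 19)*factorial(k + 3)/(3*3**k) matches t_k.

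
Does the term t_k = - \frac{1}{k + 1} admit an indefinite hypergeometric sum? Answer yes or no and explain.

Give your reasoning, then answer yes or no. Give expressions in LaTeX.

r(k) = (k + 1)/(k + 2) after simplifying.
Normal form (A,B,C) = (k + 1, k + 2, 1).
Key eq: (k + 1)·f(k+1) = (k + 1)·f(k) + (1).
Degrees (1,1,0) ⇒ d ≤ 0.
Generic f = c0 gives residual -1; -1 = 0 cannot hold, so t_k is not Gosper-summable.

No — the linear system for f has no solution.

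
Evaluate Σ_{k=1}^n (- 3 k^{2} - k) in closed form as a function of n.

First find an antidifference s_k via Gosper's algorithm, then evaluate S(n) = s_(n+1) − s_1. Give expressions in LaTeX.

Compute t_(k+1)/t_k: get (k + 3*(k + 1)**2 + 1)/(k*(3*k + 1)).
A = 1, B = 1, C = k**2 + k/3.
Set up (1)·f(k+1) − (1)·f(k) − (k**2 + k/3) = 0.
Degrees (0,0,2) ⇒ d ≤ 3.
Solving with deg f ≤ 3: f(k) = k**2*(k - 1)/3.
R(k) = B(k−1)·f(k)/C(k) = k*(k - 1)/(3*k + 1); s_k = R·t_k = k**2*(1 - k).
Verify: k*(-3*k - 1) matches t_k.
Σ_(k=1)^n t_k = s_(n+1) − s_(1) = (n*(-n**2 - 2*n - 1)) − (0), i.e. n*(-n**2 - 2*n - 1).

S(n) = n \left(- n^{2} - 2 n - 1\right)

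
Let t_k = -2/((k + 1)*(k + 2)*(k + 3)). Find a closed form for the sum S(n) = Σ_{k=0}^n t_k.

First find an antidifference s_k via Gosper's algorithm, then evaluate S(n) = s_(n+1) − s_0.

The ratio is (k + 1)/(k + 4).
A = k + 1, B = k + 4, C = 1.
Key eq: (k + 1)·f(k+1) = (k + 3)·f(k) + (1).
deg f ≤ 2 (via 1,1,0).
A polynomial solution: f(k) = k*(k + 3)/4.
R(k) = B(k−1)·f(k)/C(k) = k*(k + 3)**2/4; s_k = R·t_k = k*(-k - 3)/(2*(k + 1)*(k + 2)).
Verify: -2/(k**3 + 6*k**2 + 11*k + 6) matches t_k.
Evaluate: s_(n+1) = (-n**2 - 5*n - 4)/(2*(n**2 + 5*n + 6)); subtract s_(0) = 0 ⇒ S(n) = (-n**2 - 5*n - 4)/(2*(n**2 + 5*n + 6)).

S(n) = (-n**2 - 5*n - 4)/(2*(n**2 + 5*n + 6))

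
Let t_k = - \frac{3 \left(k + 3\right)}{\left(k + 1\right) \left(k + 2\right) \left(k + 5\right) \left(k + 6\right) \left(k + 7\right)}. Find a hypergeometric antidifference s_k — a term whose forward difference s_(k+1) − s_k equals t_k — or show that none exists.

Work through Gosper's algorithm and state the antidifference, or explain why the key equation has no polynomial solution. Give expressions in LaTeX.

s_k = \frac{k \left(- k^{2} - 12 k - 41\right)}{30 \left(k^{3} + 12 k^{2} + 41 k + 30\right)}

t_(k+1)/t_k = (k + 1)*(k + 4)*(k + 5)/((k + 3)**2*(k + 8)).
Gosper form: A/B · C(k+1)/C(k) with A=k + 1, B=k + 8, C=k**3 + 10*k**2 + 33*k + 36.
Key eq: (k + 1)·f(k+1) = (k + 7)·f(k) + (k**3 + 10*k**2 + 33*k + 36).
deg f ≤ 6 (via 1,1,3).
A polynomial solution: f(k) = k*(k + 2)*(k + 3)*(k + 4)*(k**2 + 12*k + 41)/90.
R(k) = B(k−1)·f(k)/C(k) = k*(k + 2)*(k + 7)*(k**2 + 12*k + 41)/(90*(k + 3)); s_k = R·t_k = k*(-k**2 - 12*k - 41)/(30*(k**3 + 12*k**2 + 41*k + 30)).
Verify: 3*(-k - 3)/(k**5 + 21*k**4 + 163*k**3 + 567*k**2 + 844*k + 420) matches t_k.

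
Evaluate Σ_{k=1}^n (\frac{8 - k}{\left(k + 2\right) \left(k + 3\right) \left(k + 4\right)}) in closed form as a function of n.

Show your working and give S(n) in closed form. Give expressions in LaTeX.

S(n) = \frac{n \left(n + 13\right)}{6 \left(n^{2} + 7 n + 12\right)}

t_(k+1)/t_k = (k - 7)*(k + 2)/((k - 8)*(k + 5)).
Factor: A=k + 2; B=k + 5; C=k - 8.
Solve (k + 2)·f(k+1) − (k + 4)·f(k) = k - 8.
d = 2 from the (1,1,1) case.
Solving with deg f ≤ 2: f(k) = -k*(k + 7)/2.
Then R = B(k−1)f/C = -k*(k + 4)*(k + 7)/(2*(k - 8)), so s_k = R(k)·t_k = k*(k + 7)/(2*(k + 2)*(k + 3)).
s_(k+1) − s_k = (8 - k)/(k**3 + 9*k**2 + 26*k + 24) = t_k.
Telescope: S(n) = s_(n+1) − s_(1) = (n**2 + 9*n + 8)/(2*(n**2 + 7*n + 12)) − (1/3) = n*(n + 13)/(6*(n**2 + 7*n + 12)).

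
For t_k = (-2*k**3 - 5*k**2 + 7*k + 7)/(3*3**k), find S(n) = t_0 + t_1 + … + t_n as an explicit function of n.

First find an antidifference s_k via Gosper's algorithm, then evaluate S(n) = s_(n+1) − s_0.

Step 1: r(k) = (2*k**3 + 11*k**2 + 9*k - 7)/(3*(2*k**3 + 5*k**2 - 7*k - 7)).
So A=1/3 and B=1, with C=k**3 + 5*k**2/2 - 7*k/2 - 7/2.
Key eq: (1/3)·f(k+1) = (1)·f(k) + (k**3 + 5*k**2/2 - 7*k/2 - 7/2).
From deg A=0, deg B=0, deg C=3: d=3.
Solve for f: f(k) = -3*k*(k**2 + 4*k + 2)/2 (degree 3 ≤ 3).
Certificate R = B(k−1)f/C = -3*k*(k**2 + 4*k + 2)/(2*k**3 + 5*k**2 - 7*k - 7) gives s_k = k*(k**2 + 4*k + 2)/3**k.
s_(k+1) − s_k = (-2*k**3 - 5*k**2 + 7*k + 7)/(3*3**k) = t_k.
Σ_(k=0)^n t_k = s_(n+1) − s_(0) = (3**(-n - 1)*(n**3 + 7*n**2 + 13*n + 7)) − (0), i.e. 3**(-n - 1)*(n**3 + 7*n**2 + 13*n + 7).

S(n) = 3**(-n - 1)*(n**3 + 7*n**2 + 13*n + 7)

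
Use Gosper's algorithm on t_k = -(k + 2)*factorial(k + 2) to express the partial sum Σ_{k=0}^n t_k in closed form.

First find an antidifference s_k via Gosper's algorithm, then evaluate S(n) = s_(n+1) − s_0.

S(n) = 2 - factorial(n + 3)

Step 1: r(k) = (k + 3)**2/(k + 2).
Factor: A=k + 3; B=1; C=k + 2.
Solve (k + 3)·f(k+1) − (1)·f(k) = k + 2.
Degrees (1,0,1) ⇒ d ≤ 0.
Coefficient equations give f(k) = 1.
So s_k = (B(k−1)f/C)·t_k = (1/(k + 2))·t_k = -factorial(k + 2).
s_(k+1) − s_k = -(k + 2)*factorial(k + 2) = t_k.
s_(n+1) = -factorial(n + 3) and s_(0) = -2, so S(n) = 2 - factorial(n + 3).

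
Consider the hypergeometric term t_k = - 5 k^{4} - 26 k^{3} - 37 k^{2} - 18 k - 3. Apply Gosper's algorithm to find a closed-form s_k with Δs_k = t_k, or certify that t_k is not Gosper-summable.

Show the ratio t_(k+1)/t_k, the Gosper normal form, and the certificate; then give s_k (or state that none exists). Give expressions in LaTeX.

s_k = k^{2} \left(- k^{3} - 4 k^{2} - k + 3\right)

Step 1: r(k) = (5*k**4 + 46*k**3 + 145*k**2 + 190*k + 89)/(5*k**4 + 26*k**3 + 37*k**2 + 18*k + 3).
Take A(k)=1, B(k)=1, C(k)=k**4 + 26*k**3/5 + 37*k**2/5 + 18*k/5 + 3/5.
Key eq: (1)·f(k+1) = (1)·f(k) + (k**4 + 26*k**3/5 + 37*k**2/5 + 18*k/5 + 3/5).
Degrees (0,0,4) ⇒ d ≤ 5.
Match coefficients ⇒ f(k) = k**2*(k**3 + 4*k**2 + k - 3)/5.
Certificate R = B(k−1)f/C = k**2*(k**3 + 4*k**2 + k - 3)/(5*k**4 + 26*k**3 + 37*k**2 + 18*k + 3) gives s_k = k**2*(-k**3 - 4*k**2 - k + 3).
Verify: -5*k**4 - 26*k**3 - 37*k**2 - 18*k - 3 matches t_k.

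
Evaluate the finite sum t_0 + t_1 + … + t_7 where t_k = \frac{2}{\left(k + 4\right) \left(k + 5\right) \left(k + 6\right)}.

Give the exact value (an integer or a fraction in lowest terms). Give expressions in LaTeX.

Σ = 17/390

Compute t_(k+1)/t_k: get (k + 4)/(k + 7).
Gosper form: A/B · C(k+1)/C(k) with A=k + 4, B=k + 7, C=1.
Set up (k + 4)·f(k+1) − (k + 6)·f(k) − (1) = 0.
From deg A=1, deg B=1, deg C=0: d=2.
Coefficient equations give f(k) = k*(k + 9)/40.
Get s_k = R·t_k = k*(k + 9)/(20*(k + 4)*(k + 5)) with R(k) = B(k−1)f(k)/C(k) = k*(k + 6)*(k + 9)/40.
Check: Δs_k = 2/(k**3 + 15*k**2 + 74*k + 120). ✓
Σ_(k=0)^(7) t_k = s_(8) − s_(0) = 17/390 − (0) = 17/390.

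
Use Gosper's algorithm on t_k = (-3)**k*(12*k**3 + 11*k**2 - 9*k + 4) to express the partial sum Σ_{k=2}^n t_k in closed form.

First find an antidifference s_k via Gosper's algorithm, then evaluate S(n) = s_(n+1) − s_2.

Step 1: r(k) = 3*(-12*k**3 - 47*k**2 - 49*k - 18)/(12*k**3 + 11*k**2 - 9*k + 4).
Factor: A=-3; B=1; C=k**3 + 11*k**2/12 - 3*k/4 + 1/3.
Key eq: (-3)·f(k+1) = (1)·f(k) + (k**3 + 11*k**2/12 - 3*k/4 + 1/3).
Bound: deg f ≤ 3.
A polynomial solution: f(k) = -(k - 1)*(k + 1)*(3*k - 4)/12.
So s_k = (B(k−1)f/C)·t_k = (-(k - 1)*(k + 1)*(3*k - 4)/(12*k**3 + 11*k**2 - 9*k + 4))·t_k = (-3)**k*(-3*k**3 + 4*k**2 + 3*k - 4).
Δs = (-3)**k*(12*k**3 + 11*k**2 - 9*k + 4), as required.
Telescope: S(n) = s_(n+1) − s_(2) = 3*(-3)**n*n*(3*n**2 + 5*n - 2) − (-54) = 9*(-3)**n*n**3 + 15*(-3)**n*n**2 - 6*(-3)**n*n + 54.

S(n) = 9*(-3)**n*n**3 + 15*(-3)**n*n**2 - 6*(-3)**n*n + 54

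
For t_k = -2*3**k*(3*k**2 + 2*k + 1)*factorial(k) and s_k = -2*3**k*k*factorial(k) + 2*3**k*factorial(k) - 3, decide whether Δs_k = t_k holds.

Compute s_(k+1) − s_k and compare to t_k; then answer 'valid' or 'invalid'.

s_(k+1) = -6*3**k*k**2*factorial(k) - 6*3**k*k*factorial(k) - 3
s_(k+1) − s_k = -2*3**k*(3*k**2 + 2*k + 1)*factorial(k)
(s_(k+1) − s_k) − t_k = 0

Valid: the claim telescopes to t_k.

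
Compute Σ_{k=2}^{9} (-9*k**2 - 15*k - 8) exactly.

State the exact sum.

Σ = -3280

Step 1: r(k) = (9*k**2 + 33*k + 32)/(9*k**2 + 15*k + 8).
Normal form (A,B,C) = (1, 1, k**2 + 5*k/3 + 8/9).
Need (1)·f(k+1) − (1)·f(k) = k**2 + 5*k/3 + 8/9.
Degrees (0,0,2) ⇒ d ≤ 3.
Match coefficients ⇒ f(k) = k*(3*k**2 + 3*k + 2)/9.
Then R = B(k−1)f/C = k*(3*k**2 + 3*k + 2)/(9*k**2 + 15*k + 8), so s_k = R(k)·t_k = k*(-3*k**2 - 3*k - 2).
Verify: -9*k**2 - 15*k - 8 matches t_k.
Telescoping: Σ = s_(10) − s_(2) = -3320 − (-40) = -3280.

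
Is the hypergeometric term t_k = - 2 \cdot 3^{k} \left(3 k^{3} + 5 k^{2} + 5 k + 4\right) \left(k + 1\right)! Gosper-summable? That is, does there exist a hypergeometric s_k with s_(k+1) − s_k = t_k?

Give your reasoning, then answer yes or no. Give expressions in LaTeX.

t_(k+1)/t_k = 3*(3*k**4 + 20*k**3 + 52*k**2 + 65*k + 34)/(3*k**3 + 5*k**2 + 5*k + 4).
Factor: A=3*k + 6; B=1; C=k**3 + 5*k**2/3 + 5*k/3 + 4/3.
Solve (3*k + 6)·f(k+1) − (1)·f(k) = k**3 + 5*k**2/3 + 5*k/3 + 4/3.
d = 2 from the (1,0,3) case.
Match coefficients ⇒ f(k) = (k**2 - 2*k + 2)/3.
So s_k = (B(k−1)f/C)·t_k = ((k**2 - 2*k + 2)/(3*k**3 + 5*k**2 + 5*k + 4))·t_k = -2*3**k*(k**2 - 2*k + 2)*factorial(k + 1).
s_(k+1) − s_k = -2*3**k*(3*k**3 + 5*k**2 + 5*k + 4)*factorial(k + 1) = t_k.

Yes. s_k = - 2 \cdot 3^{k} \left(k^{2} - 2 k + 2\right) \left(k + 1\right)!.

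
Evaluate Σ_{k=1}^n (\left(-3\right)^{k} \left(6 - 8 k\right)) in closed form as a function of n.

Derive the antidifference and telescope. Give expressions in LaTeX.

t_(k+1)/t_k = 3*(-4*k - 1)/(4*k - 3).
So A=-3 and B=1, with C=k - 3/4.
Solve (-3)·f(k+1) − (1)·f(k) = k - 3/4.
Bound: deg f ≤ 1.
Solving with deg f ≤ 1: f(k) = -(2*k - 3)/8.
Get s_k = R·t_k = (-3)**k*(2*k - 3) with R(k) = B(k−1)f(k)/C(k) = -(2*k - 3)/(2*(4*k - 3)).
Check: Δs_k = (-3)**k*(6 - 8*k). ✓
Σ_(k=1)^n t_k = s_(n+1) − s_(1) = ((-3)**(n + 1)*(2*n - 1)) − (3), i.e. -6*(-3)**n*n + 3*(-3)**n - 3.

S(n) = - 6 \left(-3\right)^{n} n + 3 \left(-3\right)^{n} - 3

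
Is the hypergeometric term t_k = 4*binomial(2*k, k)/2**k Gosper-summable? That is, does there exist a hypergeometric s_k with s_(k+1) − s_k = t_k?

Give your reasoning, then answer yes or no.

Step 1: r(k) = (2*k + 1)/(k + 1).
So A=2*k + 1 and B=k + 1, with C=1.
Key eq: (2*k + 1)·f(k+1) = (k)·f(k) + (1).
From deg A=1, deg B=1, deg C=0: d=-1.
deg f ≤ -1 is impossible — no certificate.

No — negative degree bound, so no certificate f.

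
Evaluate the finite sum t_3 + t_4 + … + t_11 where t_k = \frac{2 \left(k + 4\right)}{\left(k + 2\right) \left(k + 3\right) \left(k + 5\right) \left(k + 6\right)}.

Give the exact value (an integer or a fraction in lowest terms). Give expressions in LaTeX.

Σ = 99/4760

r(k) = (k + 2)*(k + 5)**2/((k + 4)**2*(k + 7)) after simplifying.
So A=k + 2 and B=k + 7, with C=k**2 + 8*k + 16.
Key eq: (k + 2)·f(k+1) = (k + 6)·f(k) + (k**2 + 8*k + 16).
deg f ≤ 4 (via 1,1,2).
A polynomial solution: f(k) = k*(k + 3)*(k + 4)*(k + 7)/20.
Get s_k = R·t_k = k*(k + 7)/(10*(k**2 + 7*k + 10)) with R(k) = B(k−1)f(k)/C(k) = k*(k + 3)*(k + 6)*(k + 7)/(20*(k + 4)).
Δs = 2*(k + 4)/(k**4 + 16*k**3 + 91*k**2 + 216*k + 180), as required.
Telescoping: Σ = s_(12) − s_(3) = 57/595 − (3/40) = 99/4760.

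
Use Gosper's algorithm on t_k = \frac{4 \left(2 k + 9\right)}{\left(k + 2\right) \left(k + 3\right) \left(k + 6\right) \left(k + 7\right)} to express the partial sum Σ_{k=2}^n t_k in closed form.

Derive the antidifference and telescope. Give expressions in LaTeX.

Ratio r(k) = (k + 2)*(k + 6)*(2*k + 11)/((k + 4)*(k + 8)*(2*k + 9)).
Take A(k)=k + 2, B(k)=k + 8, C(k)=k**3 + 27*k**2/2 + 121*k/2 + 90.
f must satisfy (k + 2)·f(k+1) − (k + 7)·f(k) = k**3 + 27*k**2/2 + 121*k/2 + 90.
deg f ≤ 5 (via 1,1,3).
A polynomial solution: f(k) = k*(k + 3)*(k + 4)*(k + 5)*(k + 8)/24.
Get s_k = R·t_k = k*(k + 8)/(3*(k**2 + 8*k + 12)) with R(k) = B(k−1)f(k)/C(k) = k*(k + 3)*(k + 7)*(k + 8)/(12*(2*k + 9)).
Verify: 4*(2*k + 9)/(k**4 + 18*k**3 + 113*k**2 + 288*k + 252) matches t_k.
s_(n+1) = (n**2 + 10*n + 9)/(3*(n**2 + 10*n + 21)) and s_(2) = 5/24, so S(n) = (n**2 + 10*n - 11)/(8*(n**2 + 10*n + 21)).

S(n) = \frac{n^{2} + 10 n - 11}{8 \left(n^{2} + 10 n + 21\right)}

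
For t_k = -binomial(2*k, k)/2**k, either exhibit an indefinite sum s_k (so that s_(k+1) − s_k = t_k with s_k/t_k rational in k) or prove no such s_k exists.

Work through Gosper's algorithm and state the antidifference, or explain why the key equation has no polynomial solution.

none — t_k is not Gosper-summable

The ratio is (2*k + 1)/(k + 1).
Take A(k)=2*k + 1, B(k)=k + 1, C(k)=1.
Solve (2*k + 1)·f(k+1) − (k)·f(k) = 1.
d = -1 from the (1,1,0) case.
d = -1 < 0 ⇒ no nonzero polynomial f; not summable.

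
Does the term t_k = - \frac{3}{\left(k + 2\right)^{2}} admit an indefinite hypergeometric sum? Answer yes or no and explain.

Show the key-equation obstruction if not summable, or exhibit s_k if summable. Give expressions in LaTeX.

No — t_k has no hypergeometric antidifference.

Ratio r(k) = (k + 2)**2/(k + 3)**2.
Gosper form: A/B · C(k+1)/C(k) with A=k**2 + 4*k + 4, B=k**2 + 6*k + 9, C=1.
Need (k**2 + 4*k + 4)·f(k+1) − (k**2 + 4*k + 4)·f(k) = 1.
deg f ≤ 0 (via 2,2,0).
Put f(k) = c0: A·f(k+1) − B(k−1)·f(k) − C = -1; need -1 = 0 — inconsistent ⇒ no f, not summable.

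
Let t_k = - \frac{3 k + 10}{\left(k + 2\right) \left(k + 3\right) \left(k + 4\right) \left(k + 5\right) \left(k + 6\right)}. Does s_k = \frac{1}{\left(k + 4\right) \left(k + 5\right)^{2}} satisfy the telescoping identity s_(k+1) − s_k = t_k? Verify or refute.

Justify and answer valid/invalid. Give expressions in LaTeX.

s_(k+1) = 1/((k + 5)*(k + 6)**2)
s_(k+1) − s_k = (-3*k - 16)/(k**5 + 26*k**4 + 269*k**3 + 1384*k**2 + 3540*k + 3600)
(s_(k+1) − s_k) − t_k = 6*(2*k**2 + 17*k + 34)/(k**7 + 31*k**6 + 405*k**5 + 2885*k**4 + 12074*k**3 + 29604*k**2 + 39240*k + 21600)

Invalid: residual \frac{6 \left(2 k^{2} + 17 k + 34\right)}{k^{7} + 31 k^{6} + 405 k^{5} + 2885 k^{4} + 12074 k^{3} + 29604 k^{2} + 39240 k + 21600} ≠ 0.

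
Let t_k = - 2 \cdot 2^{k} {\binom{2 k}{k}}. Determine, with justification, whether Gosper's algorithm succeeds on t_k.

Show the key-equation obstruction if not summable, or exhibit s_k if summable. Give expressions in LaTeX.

r(k) = 4*(2*k + 1)/(k + 1) after simplifying.
Normal form (A,B,C) = (8*k + 4, k + 1, 1).
Need (8*k + 4)·f(k+1) − (k)·f(k) = 1.
deg f ≤ -1 (via 1,1,0).
Negative degree bound (-1): no f exists, t_k not Gosper-summable.

No. Not Gosper-summable.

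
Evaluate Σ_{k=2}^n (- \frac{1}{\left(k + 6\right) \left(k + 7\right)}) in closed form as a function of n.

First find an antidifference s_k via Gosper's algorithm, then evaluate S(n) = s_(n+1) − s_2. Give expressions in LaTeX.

S(n) = \frac{1 - n}{8 \left(n + 7\right)}

Ratio r(k) = (k + 6)/(k + 8).
Take A(k)=k + 6, B(k)=k + 8, C(k)=1.
Key eq: (k + 6)·f(k+1) = (k + 7)·f(k) + (1).
Bound: deg f ≤ 1.
A polynomial solution: f(k) = k/6.
So s_k = (B(k−1)f/C)·t_k = (k*(k + 7)/6)·t_k = -k/(6*k + 36).
Δs = -1/(k**2 + 13*k + 42), as required.
Σ_(k=2)^n t_k = s_(n+1) − s_(2) = ((-n - 1)/(6*(n + 7))) − (-1/24), i.e. (1 - n)/(8*(n + 7)).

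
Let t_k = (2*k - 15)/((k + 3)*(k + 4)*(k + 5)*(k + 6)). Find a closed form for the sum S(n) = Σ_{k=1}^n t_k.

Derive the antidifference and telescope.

Ratio r(k) = (k + 3)*(2*k - 13)/((k + 7)*(2*k - 15)).
Normal form (A,B,C) = (k + 3, k + 7, k - 15/2).
Key eq: (k + 3)·f(k+1) = (k + 6)·f(k) + (k - 15/2).
From deg A=1, deg B=1, deg C=1: d=3.
Solve for f: f(k) = -k*(k**2 + 12*k + 62)/30 (degree 3 ≤ 3).
Get s_k = R·t_k = k*(-k**2 - 12*k - 62)/(15*(k + 3)*(k + 4)*(k + 5)) with R(k) = B(k−1)f(k)/C(k) = -k*(k + 6)*(k**2 + 12*k + 62)/(15*(2*k - 15)).
Verify: (2*k - 15)/(k**4 + 18*k**3 + 119*k**2 + 342*k + 360) matches t_k.
Telescope: S(n) = s_(n+1) − s_(1) = (-n**3 - 15*n**2 - 89*n - 75)/(15*(n**3 + 15*n**2 + 74*n + 120)) − (-1/24) = n*(-n**2 - 15*n - 114)/(40*(n**3 + 15*n**2 + 74*n + 120)).

S(n) = n*(-n**2 - 15*n - 114)/(40*(n**3 + 15*n**2 + 74*n + 120))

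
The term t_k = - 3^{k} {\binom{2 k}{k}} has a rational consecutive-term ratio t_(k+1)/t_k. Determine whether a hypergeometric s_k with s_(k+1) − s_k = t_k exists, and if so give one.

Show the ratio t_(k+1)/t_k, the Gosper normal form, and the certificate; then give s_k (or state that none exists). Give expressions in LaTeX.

none (Gosper's algorithm certifies no s_k)

The ratio is 6*(2*k + 1)/(k + 1).
Factor: A=12*k + 6; B=k + 1; C=1.
Key eq: (12*k + 6)·f(k+1) = (k)·f(k) + (1).
Bound: deg f ≤ -1.
Bound -1 < 0, so the key equation has no polynomial solution.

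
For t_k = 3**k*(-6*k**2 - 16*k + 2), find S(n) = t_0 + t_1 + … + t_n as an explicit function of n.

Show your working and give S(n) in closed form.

S(n) = -9*3**n*n**2 - 15*3**n*n + 6*3**n - 4

Ratio r(k) = 3*(3*k**2 + 14*k + 10)/(3*k**2 + 8*k - 1).
Take A(k)=3, B(k)=1, C(k)=k**2 + 8*k/3 - 1/3.
f must satisfy (3)·f(k+1) − (1)·f(k) = k**2 + 8*k/3 - 1/3.
Degrees (0,0,2) ⇒ d ≤ 2.
A polynomial solution: f(k) = (k + 1)*(3*k - 4)/6.
Get s_k = R·t_k = 3**k*(-3*k**2 + k + 4) with R(k) = B(k−1)f(k)/C(k) = (k + 1)*(3*k - 4)/(2*(3*k**2 + 8*k - 1)).
Δs = 3**k*(-6*k**2 - 16*k + 2), as required.
Telescope: S(n) = s_(n+1) − s_(0) = 3**(n + 1)*(-3*n**2 - 5*n + 2) − (4) = -9*3**n*n**2 - 15*3**n*n + 6*3**n - 4.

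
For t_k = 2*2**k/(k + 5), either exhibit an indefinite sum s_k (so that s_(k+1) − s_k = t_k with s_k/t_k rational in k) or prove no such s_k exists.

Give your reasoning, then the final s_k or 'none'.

not Gosper-summable; s_k does not exist

Step 1: r(k) = 2*(k + 5)/(k + 6).
Gosper form: A/B · C(k+1)/C(k) with A=2*k + 10, B=k + 6, C=1.
f must satisfy (2*k + 10)·f(k+1) − (k + 5)·f(k) = 1.
Degrees (1,1,0) ⇒ d ≤ -1.
d = -1 < 0 ⇒ no nonzero polynomial f; not summable.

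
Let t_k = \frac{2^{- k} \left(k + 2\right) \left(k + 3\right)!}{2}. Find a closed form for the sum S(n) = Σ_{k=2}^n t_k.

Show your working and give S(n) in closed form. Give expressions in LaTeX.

t_(k+1)/t_k = (k + 3)*(k + 4)/(2*(k + 2)).
A = k/2 + 2, B = 1, C = k + 2.
Set up (k/2 + 2)·f(k+1) − (1)·f(k) − (k + 2) = 0.
Degrees (1,0,1) ⇒ d ≤ 0.
Coefficient equations give f(k) = 2.
R(k) = B(k−1)·f(k)/C(k) = 2/(k + 2); s_k = R·t_k = factorial(k + 3)/2**k.
s_(k+1) − s_k = (k + 2)*factorial(k + 3)/(2*2**k) = t_k.
s_(n+1) = 2**(-n - 1)*factorial(n + 4) and s_(2) = 30, so S(n) = -30 + factorial(n + 4)/(2*2**n).

S(n) = -30 + \frac{2^{- n} \left(n + 4\right)!}{2}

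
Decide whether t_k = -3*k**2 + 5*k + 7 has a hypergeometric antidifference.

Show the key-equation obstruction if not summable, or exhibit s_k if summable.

Compute t_(k+1)/t_k: get (3*k**2 + k - 9)/(3*k**2 - 5*k - 7).
So A=1 and B=1, with C=k**2 - 5*k/3 - 7/3.
Need (1)·f(k+1) − (1)·f(k) = k**2 - 5*k/3 - 7/3.
From deg A=0, deg B=0, deg C=2: d=3.
A polynomial solution: f(k) = k*(k**2 - 4*k - 4)/3.
So s_k = (B(k−1)f/C)·t_k = (k*(k**2 - 4*k - 4)/(3*k**2 - 5*k - 7))·t_k = k*(-k**2 + 4*k + 4).
Verify: -3*k**2 + 5*k + 7 matches t_k.

Yes. s_k = k*(-k**2 + 4*k + 4).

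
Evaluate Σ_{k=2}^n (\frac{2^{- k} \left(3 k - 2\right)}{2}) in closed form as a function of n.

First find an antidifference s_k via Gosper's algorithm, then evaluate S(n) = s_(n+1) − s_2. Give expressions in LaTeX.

S(n) = 2^{- n - 2} \left(7 \cdot 2^{n} - 6 n - 8\right)

Ratio r(k) = (3*k + 1)/(2*(3*k - 2)).
A = 1/2, B = 1, C = k - 2/3.
Need (1/2)·f(k+1) − (1)·f(k) = k - 2/3.
deg f ≤ 1 (via 0,0,1).
Coefficient equations give f(k) = -2*(3*k + 1)/3.
R(k) = B(k−1)·f(k)/C(k) = -2*(3*k + 1)/(3*k - 2); s_k = R·t_k = (-3*k - 1)/2**k.
Verify: (3*k - 2)/(2*2**k) matches t_k.
s_(n+1) = 2**(-n - 1)*(-3*n - 4) and s_(2) = -7/4, so S(n) = 2**(-n - 2)*(7*2**n - 6*n - 8).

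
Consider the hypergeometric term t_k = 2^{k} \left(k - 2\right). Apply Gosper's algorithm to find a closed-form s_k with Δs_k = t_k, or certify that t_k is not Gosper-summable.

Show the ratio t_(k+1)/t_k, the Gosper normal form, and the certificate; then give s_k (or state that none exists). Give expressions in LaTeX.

s_k = 2^{k} \left(k - 4\right)

Step 1: r(k) = 2*(k - 1)/(k - 2).
Gosper form: A/B · C(k+1)/C(k) with A=2, B=1, C=k - 2.
f must satisfy (2)·f(k+1) − (1)·f(k) = k - 2.
Degrees (0,0,1) ⇒ d ≤ 1.
Match coefficients ⇒ f(k) = k - 4.
Certificate R = B(k−1)f/C = (k - 4)/(k - 2) gives s_k = 2**k*(k - 4).
Check: Δs_k = 2**k*(k - 2). ✓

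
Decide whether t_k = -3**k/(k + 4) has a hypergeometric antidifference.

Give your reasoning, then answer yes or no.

No — negative degree bound, so no certificate f.

t_(k+1)/t_k = 3*(k + 4)/(k + 5).
Normal form (A,B,C) = (3*k + 12, k + 5, 1).
Key eq: (3*k + 12)·f(k+1) = (k + 4)·f(k) + (1).
deg f ≤ -1 (via 1,1,0).
Bound -1 < 0, so the key equation has no polynomial solution.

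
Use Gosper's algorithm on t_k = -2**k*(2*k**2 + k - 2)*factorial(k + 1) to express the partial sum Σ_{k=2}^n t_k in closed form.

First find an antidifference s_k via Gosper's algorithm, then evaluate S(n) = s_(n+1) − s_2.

S(n) = -2**(n + 1)*(n - 1)*factorial(n + 2)

The ratio is 2*(k + 2)*(k + 2*(k + 1)**2 - 1)/(2*k**2 + k - 2).
A = 2*k + 4, B = 1, C = k**2 + k/2 - 1.
Need (2*k + 4)·f(k+1) − (1)·f(k) = k**2 + k/2 - 1.
d = 1 from the (1,0,2) case.
Solving with deg f ≤ 1: f(k) = (k - 2)/2.
Get s_k = R·t_k = -2**k*(k - 2)*factorial(k + 1) with R(k) = B(k−1)f(k)/C(k) = (k - 2)/(2*k**2 + k - 2).
Verify: -2**k*(2*k**2 + k - 2)*factorial(k + 1) matches t_k.
Telescope: S(n) = s_(n+1) − s_(2) = -2**(n + 1)*(n - 1)*factorial(n + 2) − (0) = -2**(n + 1)*(n - 1)*factorial(n + 2).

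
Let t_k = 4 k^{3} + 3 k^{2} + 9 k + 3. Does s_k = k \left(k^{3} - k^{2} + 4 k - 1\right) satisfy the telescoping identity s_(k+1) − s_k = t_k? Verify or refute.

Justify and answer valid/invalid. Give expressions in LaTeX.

Valid — Δs_k = t_k.

s_(k+1) = (k + 1)*(4*k + (k + 1)**3 - (k + 1)**2 + 3)
s_(k+1) − s_k = 4*k**3 + 3*k**2 + 9*k + 3
(s_(k+1) − s_k) − t_k = 0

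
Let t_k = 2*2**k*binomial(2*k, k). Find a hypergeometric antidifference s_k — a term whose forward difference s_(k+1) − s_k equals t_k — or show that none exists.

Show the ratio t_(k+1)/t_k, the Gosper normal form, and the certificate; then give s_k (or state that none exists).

none — t_k is not Gosper-summable

Ratio r(k) = 4*(2*k + 1)/(k + 1).
Take A(k)=8*k + 4, B(k)=k + 1, C(k)=1.
Solve (8*k + 4)·f(k+1) − (k)·f(k) = 1.
d = -1 from the (1,1,0) case.
Bound -1 < 0, so the key equation has no polynomial solution.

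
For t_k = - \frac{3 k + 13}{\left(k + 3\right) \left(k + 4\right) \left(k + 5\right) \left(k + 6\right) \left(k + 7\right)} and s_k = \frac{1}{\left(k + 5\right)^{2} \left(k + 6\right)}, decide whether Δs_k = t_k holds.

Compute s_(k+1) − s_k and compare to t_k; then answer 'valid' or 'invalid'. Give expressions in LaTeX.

s_(k+1) = 1/((k + 6)**2*(k + 7))
s_(k+1) − s_k = ((k + 5)**2 - (k + 6)*(k + 7))/((k + 5)**2*(k + 6)**2*(k + 7))
(s_(k+1) − s_k) − t_k = 2*(4*k**2 + 39*k + 93)/(k**7 + 36*k**6 + 550*k**5 + 4620*k**4 + 23029*k**3 + 68064*k**2 + 110340*k + 75600)

Invalid: residual \frac{2 \left(4 k^{2} + 39 k + 93\right)}{k^{7} + 36 k^{6} + 550 k^{5} + 4620 k^{4} + 23029 k^{3} + 68064 k^{2} + 110340 k + 75600} ≠ 0.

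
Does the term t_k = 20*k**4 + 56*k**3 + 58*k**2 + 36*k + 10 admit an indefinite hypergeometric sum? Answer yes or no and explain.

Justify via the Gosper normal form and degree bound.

Ratio r(k) = (10*k**4 + 68*k**3 + 173*k**2 + 200*k + 90)/(10*k**4 + 28*k**3 + 29*k**2 + 18*k + 5).
Factor: A=1; B=1; C=k**4 + 14*k**3/5 + 29*k**2/10 + 9*k/5 + 1/2.
f must satisfy (1)·f(k+1) − (1)·f(k) = k**4 + 14*k**3/5 + 29*k**2/10 + 9*k/5 + 1/2.
d = 5 from the (0,0,4) case.
A polynomial solution: f(k) = k*(4*k**4 + 4*k**3 - 2*k**2 + 3*k + 1)/20.
Then R = B(k−1)f/C = k*(4*k**4 + 4*k**3 - 2*k**2 + 3*k + 1)/(2*(10*k**4 + 28*k**3 + 29*k**2 + 18*k + 5)), so s_k = R(k)·t_k = k*(4*k**4 + 4*k**3 - 2*k**2 + 3*k + 1).
Check: Δs_k = 20*k**4 + 56*k**3 + 58*k**2 + 36*k + 10. ✓

Yes. s_k = k*(4*k**4 + 4*k**3 - 2*k**2 + 3*k + 1).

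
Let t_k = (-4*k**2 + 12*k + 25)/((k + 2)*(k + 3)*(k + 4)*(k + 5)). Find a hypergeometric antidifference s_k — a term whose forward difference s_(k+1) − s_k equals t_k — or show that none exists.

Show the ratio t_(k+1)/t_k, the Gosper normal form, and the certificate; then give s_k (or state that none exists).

The ratio is (k + 2)*(12*k - 4*(k + 1)**2 + 37)/((k + 6)*(-4*k**2 + 12*k + 25)).
Gosper form: A/B · C(k+1)/C(k) with A=k + 2, B=k + 6, C=k**2 - 3*k - 25/4.
Need (k + 2)·f(k+1) − (k + 5)·f(k) = k**2 - 3*k - 25/4.
Degrees (1,1,2) ⇒ d ≤ 3.
Solving with deg f ≤ 3: f(k) = -k*(k**2 + 41*k + 58)/32.
Certificate R = B(k−1)f/C = -k*(k + 5)*(k**2 + 41*k + 58)/(8*(4*k**2 - 12*k - 25)) gives s_k = k*(k**2 + 41*k + 58)/(8*(k + 2)*(k + 3)*(k + 4)).
Check: Δs_k = (-4*k**2 + 12*k + 25)/(k**4 + 14*k**3 + 71*k**2 + 154*k + 120). ✓

s_k = k*(k**2 + 41*k + 58)/(8*(k + 2)*(k + 3)*(k + 4))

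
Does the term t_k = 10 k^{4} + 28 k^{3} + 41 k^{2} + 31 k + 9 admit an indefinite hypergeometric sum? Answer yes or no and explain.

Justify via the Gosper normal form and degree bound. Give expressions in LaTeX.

Yes. s_k = k^{2} \left(2 k^{3} + 2 k^{2} + 3 k + 2\right).

t_(k+1)/t_k = (10*k**4 + 68*k**3 + 185*k**2 + 237*k + 119)/(10*k**4 + 28*k**3 + 41*k**2 + 31*k + 9).
Normal form (A,B,C) = (1, 1, k**4 + 14*k**3/5 + 41*k**2/10 + 31*k/10 + 9/10).
Key eq: (1)·f(k+1) = (1)·f(k) + (k**4 + 14*k**3/5 + 41*k**2/10 + 31*k/10 + 9/10).
From deg A=0, deg B=0, deg C=4: d=5.
Coefficient equations give f(k) = k**2*(2*k**3 + 2*k**2 + 3*k + 2)/10.
So s_k = (B(k−1)f/C)·t_k = (k**2*(2*k**3 + 2*k**2 + 3*k + 2)/(10*k**4 + 28*k**3 + 41*k**2 + 31*k + 9))·t_k = k**2*(2*k**3 + 2*k**2 + 3*k + 2).
s_(k+1) − s_k = 10*k**4 + 28*k**3 + 41*k**2 + 31*k + 9 = t_k.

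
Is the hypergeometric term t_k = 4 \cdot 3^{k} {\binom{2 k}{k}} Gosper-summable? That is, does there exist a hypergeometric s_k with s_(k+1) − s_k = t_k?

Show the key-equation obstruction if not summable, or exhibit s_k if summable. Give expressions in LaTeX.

No — t_k has no hypergeometric antidifference.

Ratio r(k) = 6*(2*k + 1)/(k + 1).
So A=12*k + 6 and B=k + 1, with C=1.
Solve (12*k + 6)·f(k+1) − (k)·f(k) = 1.
Bound: deg f ≤ -1.
d = -1 < 0 ⇒ no nonzero polynomial f; not summable.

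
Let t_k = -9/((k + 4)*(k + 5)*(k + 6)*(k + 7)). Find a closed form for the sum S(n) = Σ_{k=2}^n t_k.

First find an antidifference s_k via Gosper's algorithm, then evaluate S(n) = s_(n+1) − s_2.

Step 1: r(k) = (k + 4)/(k + 8).
Factor: A=k + 4; B=k + 8; C=1.
Key eq: (k + 4)·f(k+1) = (k + 7)·f(k) + (1).
d = 3 from the (1,1,0) case.
Coefficient equations give f(k) = k*(k**2 + 15*k + 74)/360.
Get s_k = R·t_k = k*(-k**2 - 15*k - 74)/(40*(k + 4)*(k + 5)*(k + 6)) with R(k) = B(k−1)f(k)/C(k) = k*(k + 7)*(k**2 + 15*k + 74)/360.
s_(k+1) − s_k = -9/(k**4 + 22*k**3 + 179*k**2 + 638*k + 840) = t_k.
Σ_(k=2)^n t_k = s_(n+1) − s_(2) = ((-n**3 - 18*n**2 - 107*n - 90)/(40*(n**3 + 18*n**2 + 107*n + 210))) − (-9/560), i.e. (-n**3 - 18*n**2 - 107*n + 126)/(112*(n**3 + 18*n**2 + 107*n + 210)).

S(n) = (-n**3 - 18*n**2 - 107*n + 126)/(112*(n**3 + 18*n**2 + 107*n + 210))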